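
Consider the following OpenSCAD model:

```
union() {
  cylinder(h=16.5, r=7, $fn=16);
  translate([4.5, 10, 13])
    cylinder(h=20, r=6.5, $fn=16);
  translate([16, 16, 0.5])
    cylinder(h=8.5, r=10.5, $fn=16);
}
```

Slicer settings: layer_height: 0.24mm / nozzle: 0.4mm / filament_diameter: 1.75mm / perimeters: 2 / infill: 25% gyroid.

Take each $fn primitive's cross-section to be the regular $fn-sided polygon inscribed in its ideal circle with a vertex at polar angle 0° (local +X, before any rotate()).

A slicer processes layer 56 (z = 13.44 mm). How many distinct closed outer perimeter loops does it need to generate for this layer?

At z = 13.44 mm: the cylinder: section is a regular 16-gon, circumradius r=7; the r=6.5 cylinder at (4.5, 10) gives a regular 16-gon of circumradius 6.5 (constant along its height); the cylinder at (16, 16) is not intersected at this z (z outside [0.5, 9]); Combining (union): the regions partially overlap (shared area 12.13 mm²), so overlapping operands fuse into one piece — 1 connected region. The result has 1 disconnected region.

1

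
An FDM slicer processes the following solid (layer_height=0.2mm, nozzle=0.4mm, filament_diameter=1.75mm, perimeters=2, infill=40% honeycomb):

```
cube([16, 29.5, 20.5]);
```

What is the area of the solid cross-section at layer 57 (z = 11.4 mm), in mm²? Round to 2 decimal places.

472.00 mm²

At z = 11.4 mm: the 16×29.5 cube contributes its full rectangle (area 472.00 mm²). Overall, the cross-section is a single solid region. Net area = 472.00 mm².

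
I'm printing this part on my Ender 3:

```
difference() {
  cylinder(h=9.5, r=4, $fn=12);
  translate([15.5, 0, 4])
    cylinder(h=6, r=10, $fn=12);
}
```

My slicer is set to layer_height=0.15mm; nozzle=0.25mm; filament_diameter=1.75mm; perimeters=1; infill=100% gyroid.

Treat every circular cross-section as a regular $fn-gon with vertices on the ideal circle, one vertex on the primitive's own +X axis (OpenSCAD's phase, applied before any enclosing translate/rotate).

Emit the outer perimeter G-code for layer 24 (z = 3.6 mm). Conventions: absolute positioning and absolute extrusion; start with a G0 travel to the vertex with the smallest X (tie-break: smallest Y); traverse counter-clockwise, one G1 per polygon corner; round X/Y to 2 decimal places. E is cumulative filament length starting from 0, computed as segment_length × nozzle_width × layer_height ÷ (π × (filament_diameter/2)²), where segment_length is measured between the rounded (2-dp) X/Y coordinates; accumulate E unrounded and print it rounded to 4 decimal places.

At z = 3.6 mm: the r=4 cylinder gives a regular 12-gon of circumradius 4 (constant along its height); the cylinder at (15.5, 0) is not intersected at this z (z outside [4, 10]); Subtracting the remaining from the first: none of the subtracted shapes is present at this height, so the r=4 cylinder is unchanged — 1 connected region. The outline is a single polygon with 12 vertices. Extrusion per mm of travel: 0.25 × 0.15 / (π × 0.875²) = 0.015591. Accumulating E over each segment gives final E = 0.3871.

G0 X-4.00 Y0.00 Z3.60
G1 X-3.46 Y-2.00 E0.0323
G1 X-2.00 Y-3.46 E0.0645
G1 X0.00 Y-4.00 E0.0968
G1 X2.00 Y-3.46 E0.1291
G1 X3.46 Y-2.00 E0.1613
G1 X4.00 Y0.00 E0.1936
G1 X3.46 Y2.00 E0.2259
G1 X2.00 Y3.46 E0.2581
G1 X0.00 Y4.00 E0.2904
G1 X-2.00 Y3.46 E0.3227
G1 X-3.46 Y2.00 E0.3548
G1 X-4.00 Y0.00 E0.3871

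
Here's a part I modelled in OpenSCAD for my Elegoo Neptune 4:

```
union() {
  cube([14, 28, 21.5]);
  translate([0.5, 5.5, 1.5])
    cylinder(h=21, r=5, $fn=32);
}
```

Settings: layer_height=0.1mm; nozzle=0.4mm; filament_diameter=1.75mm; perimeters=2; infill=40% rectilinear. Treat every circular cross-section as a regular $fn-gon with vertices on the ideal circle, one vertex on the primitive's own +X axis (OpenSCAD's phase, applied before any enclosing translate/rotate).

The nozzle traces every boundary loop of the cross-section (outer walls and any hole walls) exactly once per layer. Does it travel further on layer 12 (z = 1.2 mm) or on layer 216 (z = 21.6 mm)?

layer 12 (z = 1.2 mm)

Layer 12 (z = 1.2): the cube is present — its section is the full 14×28 rectangle (perimeter 84.00 mm); the cylinder at (0.5, 5.5) is absent (z outside [1.5, 22.5]); Combining (union): only the 14×28 cube is present, so the union is just that shape — boundary = 84.00 mm. So its perimeter = 84.00 mm. Layer 216 (z = 21.6): the cube is absent (z outside [0, 21.5]); the r=5 cylinder at (0.5, 5.5) gives a regular 32-gon of circumradius 5 (constant along its height) (perimeter = 2·32·5.000·sin(180°/32) = 31.37 mm); Merging all regions: only the r=5 cylinder at (0.5, 5.5) is present, so the union is just that shape — boundary = 31.37 mm. So its perimeter = 31.37 mm. Layer 12 is larger (84.00 vs 31.37 mm).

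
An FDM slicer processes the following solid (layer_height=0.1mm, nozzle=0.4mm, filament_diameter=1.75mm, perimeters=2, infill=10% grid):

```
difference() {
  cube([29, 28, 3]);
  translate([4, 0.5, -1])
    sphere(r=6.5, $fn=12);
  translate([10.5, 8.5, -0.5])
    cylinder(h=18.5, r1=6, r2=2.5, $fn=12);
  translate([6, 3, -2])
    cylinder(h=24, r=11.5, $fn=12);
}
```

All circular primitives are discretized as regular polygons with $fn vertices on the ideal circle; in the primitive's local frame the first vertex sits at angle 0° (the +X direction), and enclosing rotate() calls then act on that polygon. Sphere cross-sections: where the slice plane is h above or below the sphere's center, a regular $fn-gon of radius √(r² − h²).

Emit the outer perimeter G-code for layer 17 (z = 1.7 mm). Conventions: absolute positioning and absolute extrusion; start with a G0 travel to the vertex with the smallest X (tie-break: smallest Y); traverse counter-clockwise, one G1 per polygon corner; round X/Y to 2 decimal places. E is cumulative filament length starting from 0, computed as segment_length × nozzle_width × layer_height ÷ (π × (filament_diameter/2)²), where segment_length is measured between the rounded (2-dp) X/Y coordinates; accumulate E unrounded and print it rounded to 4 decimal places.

G0 X0.00 Y12.71 Z1.70
G1 X0.25 Y12.96 E0.0059
G1 X6.00 Y14.50 E0.1049
G1 X9.03 Y13.69 E0.1570
G1 X10.50 Y14.08 E0.1823
G1 X13.29 Y13.34 E0.2303
G1 X15.34 Y11.29 E0.2785
G1 X16.08 Y8.50 E0.3265
G1 X16.06 Y8.39 E0.3284
G1 X17.50 Y3.00 E0.4212
G1 X16.70 Y0.00 E0.4728
G1 X29.00 Y0.00 E0.6774
G1 X29.00 Y28.00 E1.1430
G1 X0.00 Y28.00 E1.6253
G1 X0.00 Y12.71 E1.8796

At z = 1.7 mm: the 29×28 cube contributes its full rectangle; the r=6.5 sphere at (4, 0.5) slices to a regular 12-gon of circumradius 5.913 (√(r²−h²) with h=2.7 from center); the cone at (10.5, 8.5) contributes a regular 12-gon of circumradius 5.584 (interpolated between r1=6 and r2=2.5 at t=0.119); the r=11.5 cylinder at (6, 3) gives a regular 12-gon of circumradius 11.5 (constant along its height); Taking the first minus the rest: starting from the 29×28 cube, the r=6.5 sphere at (4, 0.5) partially overlaps it — only the 52.25 mm² overlap (of its 104.88 mm²) is removed, clipping the outline; the cone at (10.5, 8.5) partially overlaps it — only the 90.70 mm² overlap (of its 93.54 mm²) is removed, clipping the outline; the r=11.5 cylinder at (6, 3) partially overlaps it — only the 79.95 mm² overlap (of its 396.75 mm²) is removed, clipping the outline — 1 connected region. The outline is a single polygon with 14 vertices. Extrusion per mm of travel: 0.4 × 0.1 / (π × 0.875²) = 0.016630. Accumulating E over each segment gives final E = 1.8796.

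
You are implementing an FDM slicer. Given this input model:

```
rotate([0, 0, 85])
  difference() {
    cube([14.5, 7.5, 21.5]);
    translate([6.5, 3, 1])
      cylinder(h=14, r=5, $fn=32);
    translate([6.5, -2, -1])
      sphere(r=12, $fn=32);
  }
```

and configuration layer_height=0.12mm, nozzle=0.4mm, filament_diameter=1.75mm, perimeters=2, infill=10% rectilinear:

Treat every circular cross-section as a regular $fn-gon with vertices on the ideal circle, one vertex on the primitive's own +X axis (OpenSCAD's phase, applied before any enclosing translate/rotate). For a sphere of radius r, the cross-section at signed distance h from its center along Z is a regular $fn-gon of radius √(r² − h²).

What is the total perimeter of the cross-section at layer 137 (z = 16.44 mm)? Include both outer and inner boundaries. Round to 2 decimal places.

44.00 mm

At z = 16.44 mm: the cube (footprint 14.5×7.5) is included at this height (perimeter 44.00 mm); the cylinder at (6.5, 3) is not intersected at this z (z outside [1, 15]); the sphere at (6.5, -2) is absent (|z−center|=17.440 > r=12); After the difference (first − rest): none of the subtracted shapes is present at this height, so the 14.5×7.5 cube is unchanged — boundary = 44.00 mm; (rotated 85° about Z; rotation is an isometry so areas/perimeters/island counts are preserved). Overall, the cross-section is a single solid region. Total boundary length (outer) = 44.00 mm.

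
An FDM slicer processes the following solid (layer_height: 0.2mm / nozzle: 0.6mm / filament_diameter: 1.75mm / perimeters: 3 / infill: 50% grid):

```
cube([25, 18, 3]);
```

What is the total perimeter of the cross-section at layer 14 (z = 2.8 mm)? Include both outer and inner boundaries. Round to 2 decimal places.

At z = 2.8 mm: the cube is present — its section is the full 25×18 rectangle (perimeter 86.00 mm). Overall, the cross-section is a single solid region. Total boundary length (outer) = 86.00 mm.

86.00 mm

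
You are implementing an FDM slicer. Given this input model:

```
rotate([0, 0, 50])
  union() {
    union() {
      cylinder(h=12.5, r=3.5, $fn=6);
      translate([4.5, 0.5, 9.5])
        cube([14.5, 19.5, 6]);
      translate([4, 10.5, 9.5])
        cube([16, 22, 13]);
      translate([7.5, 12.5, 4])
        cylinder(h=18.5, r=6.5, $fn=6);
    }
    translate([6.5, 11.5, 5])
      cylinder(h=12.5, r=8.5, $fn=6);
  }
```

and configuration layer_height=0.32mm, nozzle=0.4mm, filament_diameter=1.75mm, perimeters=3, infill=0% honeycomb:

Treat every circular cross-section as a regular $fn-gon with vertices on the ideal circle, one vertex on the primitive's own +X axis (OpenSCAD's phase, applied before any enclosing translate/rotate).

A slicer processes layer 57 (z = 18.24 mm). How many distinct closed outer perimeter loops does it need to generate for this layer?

1

At z = 18.24 mm: the cylinder does not reach this height (z outside [0, 12.5]); the cube at (4.5, 0.5) is absent (z outside [9.5, 15.5]); the 16×22 cube at (4, 10.5) contributes its full rectangle; the cylinder at (7.5, 12.5): section is a regular 6-gon, circumradius r=6.5; Taking the union: the regions partially overlap (shared area 65.94 mm²), so overlapping operands fuse into one piece — 1 connected region; the cylinder at (6.5, 11.5) is absent (z outside [5, 17.5]); Merging all regions: only the result so far is present, so the union is just that shape — 1 connected region; (rotated 50° about Z; rotation is an isometry so areas/perimeters/island counts are preserved). The result has 1 disconnected region.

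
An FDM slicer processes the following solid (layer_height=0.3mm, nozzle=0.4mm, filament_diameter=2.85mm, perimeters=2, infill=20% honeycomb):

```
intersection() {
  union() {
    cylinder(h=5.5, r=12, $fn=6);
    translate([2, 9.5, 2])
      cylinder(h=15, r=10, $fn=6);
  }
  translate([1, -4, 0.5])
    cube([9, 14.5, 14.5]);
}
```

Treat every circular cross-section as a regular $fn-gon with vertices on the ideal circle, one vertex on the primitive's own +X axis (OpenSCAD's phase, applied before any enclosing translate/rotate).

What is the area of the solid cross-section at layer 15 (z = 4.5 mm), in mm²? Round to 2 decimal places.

At z = 4.5 mm: the r=12 cylinder contributes a regular 6-gon of circumradius 12 (area = (6/2)·12.000²·sin(360°/6) = 374.12 mm²); the cylinder at (2, 9.5): section is a regular 6-gon, circumradius r=10 (area = (6/2)·10.000²·sin(360°/6) = 259.81 mm²); Merging all regions: the regions partially overlap — summed areas 633.93 mm² minus the doubly-counted overlap 127.09 mm² gives 506.84 mm² — area = 506.84 mm²; the cube at (1, -4) (footprint 9×14.5) is included at this height (area 130.50 mm²); Taking the intersection: the 9×14.5 cube at (1, -4) partially overlaps that combined region; clipping to the common part keeps 129.46 mm² — area = 129.46 mm². Overall, the cross-section is a single solid region. Net area = 129.46 mm².

129.46 mm²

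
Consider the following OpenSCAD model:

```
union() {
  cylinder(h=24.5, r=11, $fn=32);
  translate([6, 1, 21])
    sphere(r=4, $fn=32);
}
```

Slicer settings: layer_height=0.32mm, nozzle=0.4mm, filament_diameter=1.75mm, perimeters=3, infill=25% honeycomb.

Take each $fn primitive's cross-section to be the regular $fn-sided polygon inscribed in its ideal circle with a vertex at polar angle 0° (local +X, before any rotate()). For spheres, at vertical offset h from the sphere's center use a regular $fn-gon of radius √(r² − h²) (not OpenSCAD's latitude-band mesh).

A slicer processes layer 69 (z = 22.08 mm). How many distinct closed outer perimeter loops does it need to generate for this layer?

1

At z = 22.08 mm: the cylinder: section is a regular 32-gon, circumradius r=11; the sphere at (6, 1): section is a regular 32-gon, circumradius = √(r²−h²) = √(4²−1.08²) = 3.851; Combining (union): the r=4 sphere at (6, 1) lies entirely inside the r=11 cylinder, so the union is just the r=11 cylinder — 1 connected region. The result has 1 disconnected region.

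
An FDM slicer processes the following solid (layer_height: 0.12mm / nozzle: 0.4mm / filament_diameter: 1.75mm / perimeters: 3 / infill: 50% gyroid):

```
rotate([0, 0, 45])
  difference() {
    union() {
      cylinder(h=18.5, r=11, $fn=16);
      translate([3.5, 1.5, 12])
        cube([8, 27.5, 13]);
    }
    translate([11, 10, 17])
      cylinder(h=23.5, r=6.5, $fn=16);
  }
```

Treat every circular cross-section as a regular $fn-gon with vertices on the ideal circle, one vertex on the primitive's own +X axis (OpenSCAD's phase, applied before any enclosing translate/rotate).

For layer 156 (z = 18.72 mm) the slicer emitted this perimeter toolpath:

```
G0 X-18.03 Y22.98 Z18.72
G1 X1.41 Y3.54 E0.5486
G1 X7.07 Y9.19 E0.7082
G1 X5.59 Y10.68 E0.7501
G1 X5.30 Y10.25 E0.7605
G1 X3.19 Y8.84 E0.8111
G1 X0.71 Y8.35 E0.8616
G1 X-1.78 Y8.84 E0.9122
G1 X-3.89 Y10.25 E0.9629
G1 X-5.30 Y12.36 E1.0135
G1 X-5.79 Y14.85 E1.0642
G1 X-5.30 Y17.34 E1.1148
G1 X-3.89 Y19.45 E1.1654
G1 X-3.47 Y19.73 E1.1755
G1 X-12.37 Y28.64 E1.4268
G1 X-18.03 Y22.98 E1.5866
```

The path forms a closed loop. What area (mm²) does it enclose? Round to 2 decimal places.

Apply the shoelace formula to the sequence of (X, Y) vertices; enclosed area = 148.82 mm².

148.82 mm²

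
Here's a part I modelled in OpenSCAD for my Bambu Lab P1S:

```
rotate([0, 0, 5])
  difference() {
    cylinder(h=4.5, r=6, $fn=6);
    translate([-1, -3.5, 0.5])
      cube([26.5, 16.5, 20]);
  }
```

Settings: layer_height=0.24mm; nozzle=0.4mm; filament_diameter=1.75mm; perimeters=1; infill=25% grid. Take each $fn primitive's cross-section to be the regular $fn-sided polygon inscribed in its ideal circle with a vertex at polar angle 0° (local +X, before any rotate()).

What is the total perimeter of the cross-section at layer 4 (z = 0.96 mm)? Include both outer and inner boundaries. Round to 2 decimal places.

At z = 0.96 mm: the cylinder: section is a regular 6-gon, circumradius r=6 (perimeter = 2·6·6.000·sin(180°/6) = 36.00 mm); the cube at (-1, -3.5) is present — its section is the full 26.5×16.5 rectangle (perimeter 86.00 mm); Taking the first minus the rest: starting from the r=6 cylinder, the 26.5×16.5 cube at (-1, -3.5) partially overlaps it — only the 49.54 mm² overlap (of its 437.25 mm²) is removed, clipping the outline — boundary = 35.63 mm; (whole slice rotated 5° about Z — lengths, areas and connectivity unchanged). Overall, the cross-section is a single solid region. Total boundary length (outer) = 35.63 mm.

35.63 mm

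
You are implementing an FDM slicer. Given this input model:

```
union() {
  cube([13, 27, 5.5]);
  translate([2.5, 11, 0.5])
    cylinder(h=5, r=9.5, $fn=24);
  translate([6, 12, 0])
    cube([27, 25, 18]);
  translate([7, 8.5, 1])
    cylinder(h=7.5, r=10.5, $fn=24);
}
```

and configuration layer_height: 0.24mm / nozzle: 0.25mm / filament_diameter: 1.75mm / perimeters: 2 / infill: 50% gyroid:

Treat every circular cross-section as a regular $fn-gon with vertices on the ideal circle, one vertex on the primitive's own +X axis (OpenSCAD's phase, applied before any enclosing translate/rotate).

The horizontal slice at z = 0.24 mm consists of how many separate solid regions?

1

At z = 0.24 mm: the cube is present — its section is the full 13×27 rectangle; the cylinder at (2.5, 11) does not reach this height (z outside [0.5, 5.5]); the cube at (6, 12) (footprint 27×25) is included at this height; the cylinder at (7, 8.5) is absent (z outside [1, 8.5]); Taking the union: the regions partially overlap (shared area 105.00 mm²), so overlapping operands fuse into one piece — 1 connected region. The result has 1 disconnected region.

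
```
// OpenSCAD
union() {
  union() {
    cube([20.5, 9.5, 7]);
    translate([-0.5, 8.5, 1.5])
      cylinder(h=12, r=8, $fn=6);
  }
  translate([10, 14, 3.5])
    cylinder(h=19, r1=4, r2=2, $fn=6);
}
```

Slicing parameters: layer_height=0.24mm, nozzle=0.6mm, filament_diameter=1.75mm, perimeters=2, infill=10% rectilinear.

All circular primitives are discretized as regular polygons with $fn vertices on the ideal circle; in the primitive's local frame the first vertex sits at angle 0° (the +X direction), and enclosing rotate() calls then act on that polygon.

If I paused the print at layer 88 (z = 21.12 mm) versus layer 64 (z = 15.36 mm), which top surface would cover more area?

layer 64 (z = 15.36 mm)

Layer 88 (z = 21.12): the cube does not reach this height (z outside [0, 7]); the cylinder at (-0.5, 8.5) is absent (z outside [1.5, 13.5]); Combining (union): nothing is present at this height; the cone at (10, 14) (r1=4→r2=2) has section circumradius 2.145 here — a regular 6-gon (area = (6/2)·2.145²·sin(360°/6) = 11.96 mm²); Combining (union): only the cone at (10, 14) is present, so the union is just that shape — area = 11.96 mm². So its area = 11.96 mm². Layer 64 (z = 15.36): the cube is not intersected at this z (z outside [0, 7]); the cylinder at (-0.5, 8.5) does not reach this height (z outside [1.5, 13.5]); Combining (union): nothing is present at this height; the cone at (10, 14): at t=0.624 of its height the radius interpolates to r₁+(r₂−r₁)t = 2.752, giving a regular 6-gon of that circumradius (area = (6/2)·2.752²·sin(360°/6) = 19.67 mm²); Merging all regions: only the cone at (10, 14) is present, so the union is just that shape — area = 19.67 mm². So its area = 19.67 mm². Layer 64 is larger (19.67 vs 11.96 mm²).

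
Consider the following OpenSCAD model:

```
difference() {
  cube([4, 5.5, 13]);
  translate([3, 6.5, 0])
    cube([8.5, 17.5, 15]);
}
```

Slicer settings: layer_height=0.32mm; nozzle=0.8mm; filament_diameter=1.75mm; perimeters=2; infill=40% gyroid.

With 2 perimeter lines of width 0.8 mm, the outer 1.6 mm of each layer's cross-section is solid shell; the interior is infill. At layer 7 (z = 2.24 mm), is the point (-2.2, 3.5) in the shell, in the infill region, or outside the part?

outside

At z = 2.24 mm: the cube (footprint 4×5.5) is included at this height; the cube at (3, 6.5) is present — its section is the full 8.5×17.5 rectangle; Subtracting the remaining from the first: starting from the 4×5.5 cube, the 8.5×17.5 cube at (3, 6.5) misses the remaining region (no effect) — 1 connected region. Overall, the cross-section is a single solid region. The nearest boundary edge runs (0.00, 0.00)→(0.00, 5.50); distance from the point to it = 2.20 mm. The point is not inside any of the regions above, so it lies outside the cross-section (2.20 mm from the nearest boundary).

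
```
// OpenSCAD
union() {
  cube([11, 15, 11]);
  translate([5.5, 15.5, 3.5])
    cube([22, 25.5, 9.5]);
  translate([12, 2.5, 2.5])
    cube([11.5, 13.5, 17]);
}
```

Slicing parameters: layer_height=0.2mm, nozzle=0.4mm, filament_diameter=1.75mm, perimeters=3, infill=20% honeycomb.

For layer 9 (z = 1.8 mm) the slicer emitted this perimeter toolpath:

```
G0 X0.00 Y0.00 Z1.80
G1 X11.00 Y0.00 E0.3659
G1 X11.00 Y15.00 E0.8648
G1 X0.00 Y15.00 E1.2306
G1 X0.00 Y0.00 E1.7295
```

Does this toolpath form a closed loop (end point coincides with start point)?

yes

Start point (G0): (0.00, 0.00). End point (last G1): the path returns to the start — closed.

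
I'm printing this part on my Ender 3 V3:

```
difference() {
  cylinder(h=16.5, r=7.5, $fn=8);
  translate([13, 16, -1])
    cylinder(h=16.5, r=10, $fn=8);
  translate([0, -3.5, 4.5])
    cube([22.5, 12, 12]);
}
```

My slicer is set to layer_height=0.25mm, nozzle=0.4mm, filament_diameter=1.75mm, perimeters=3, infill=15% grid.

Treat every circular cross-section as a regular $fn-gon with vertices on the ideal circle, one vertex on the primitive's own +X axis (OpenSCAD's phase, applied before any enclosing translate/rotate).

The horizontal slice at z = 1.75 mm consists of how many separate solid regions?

At z = 1.75 mm: the cylinder: section is a regular 8-gon, circumradius r=7.5; the r=10 cylinder at (13, 16) gives a regular 8-gon of circumradius 10 (constant along its height); the cube at (0, -3.5) does not reach this height (z outside [4.5, 16.5]); Subtracting the remaining from the first: starting from the r=7.5 cylinder, the r=10 cylinder at (13, 16) misses the remaining region (no effect) — 1 connected region. The result has 1 disconnected region.

1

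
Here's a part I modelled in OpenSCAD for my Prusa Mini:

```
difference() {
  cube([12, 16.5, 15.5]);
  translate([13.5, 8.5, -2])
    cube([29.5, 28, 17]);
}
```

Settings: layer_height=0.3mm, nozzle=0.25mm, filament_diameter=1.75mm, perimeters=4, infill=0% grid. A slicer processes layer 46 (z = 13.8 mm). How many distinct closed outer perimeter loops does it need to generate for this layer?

At z = 13.8 mm: the cube (footprint 12×16.5) is included at this height; the 29.5×28 cube at (13.5, 8.5) contributes its full rectangle; Subtracting the remaining from the first: starting from the 12×16.5 cube, the 29.5×28 cube at (13.5, 8.5) misses the remaining region (no effect) — 1 connected region. The result has 1 disconnected region.

1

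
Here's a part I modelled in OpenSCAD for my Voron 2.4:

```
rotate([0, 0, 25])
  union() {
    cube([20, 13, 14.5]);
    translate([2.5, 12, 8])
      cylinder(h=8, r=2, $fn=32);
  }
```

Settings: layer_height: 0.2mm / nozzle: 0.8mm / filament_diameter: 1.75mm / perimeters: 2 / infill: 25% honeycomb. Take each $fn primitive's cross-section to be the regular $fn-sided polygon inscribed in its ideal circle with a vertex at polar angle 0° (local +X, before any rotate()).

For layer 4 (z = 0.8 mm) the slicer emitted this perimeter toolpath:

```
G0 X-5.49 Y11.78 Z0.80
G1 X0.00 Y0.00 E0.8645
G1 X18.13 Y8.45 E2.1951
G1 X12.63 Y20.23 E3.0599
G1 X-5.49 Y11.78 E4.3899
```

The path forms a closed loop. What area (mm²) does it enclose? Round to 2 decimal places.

259.95 mm²

Apply the shoelace formula to the sequence of (X, Y) vertices; enclosed area = 259.95 mm².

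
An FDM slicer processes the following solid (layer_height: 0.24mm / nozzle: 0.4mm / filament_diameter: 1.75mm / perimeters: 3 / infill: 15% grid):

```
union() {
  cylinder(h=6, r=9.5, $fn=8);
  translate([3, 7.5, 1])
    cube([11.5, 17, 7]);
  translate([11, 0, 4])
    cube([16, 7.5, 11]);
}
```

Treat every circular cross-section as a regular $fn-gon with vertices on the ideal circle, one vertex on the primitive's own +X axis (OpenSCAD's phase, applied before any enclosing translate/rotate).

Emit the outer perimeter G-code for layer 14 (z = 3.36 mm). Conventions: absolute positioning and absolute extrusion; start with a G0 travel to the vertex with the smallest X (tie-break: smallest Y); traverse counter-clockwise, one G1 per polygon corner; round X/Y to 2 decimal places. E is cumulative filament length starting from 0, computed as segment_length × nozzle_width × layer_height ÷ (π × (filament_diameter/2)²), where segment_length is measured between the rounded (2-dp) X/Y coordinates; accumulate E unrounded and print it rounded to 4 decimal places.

At z = 3.36 mm: the r=9.5 cylinder contributes a regular 8-gon of circumradius 9.5; the cube at (3, 7.5) (footprint 11.5×17) is included at this height; the cube at (11, 0) does not reach this height (z outside [4, 15]); Taking the union: the regions partially overlap (shared area 0.69 mm²), so overlapping operands fuse into one piece — 1 connected region. The outline is a single polygon with 13 vertices. Extrusion per mm of travel: 0.4 × 0.24 / (π × 0.875²) = 0.039912. Accumulating E over each segment gives final E = 4.4146.

G0 X-9.50 Y0.00 Z3.36
G1 X-6.72 Y-6.72 E0.2903
G1 X0.00 Y-9.50 E0.5805
G1 X6.72 Y-6.72 E0.8708
G1 X9.50 Y0.00 E1.1610
G1 X6.72 Y6.72 E1.4513
G1 X4.83 Y7.50 E1.5329
G1 X14.50 Y7.50 E1.9188
G1 X14.50 Y24.50 E2.5973
G1 X3.00 Y24.50 E3.0563
G1 X3.00 Y8.26 E3.7045
G1 X0.00 Y9.50 E3.8341
G1 X-6.72 Y6.72 E4.1243
G1 X-9.50 Y0.00 E4.4146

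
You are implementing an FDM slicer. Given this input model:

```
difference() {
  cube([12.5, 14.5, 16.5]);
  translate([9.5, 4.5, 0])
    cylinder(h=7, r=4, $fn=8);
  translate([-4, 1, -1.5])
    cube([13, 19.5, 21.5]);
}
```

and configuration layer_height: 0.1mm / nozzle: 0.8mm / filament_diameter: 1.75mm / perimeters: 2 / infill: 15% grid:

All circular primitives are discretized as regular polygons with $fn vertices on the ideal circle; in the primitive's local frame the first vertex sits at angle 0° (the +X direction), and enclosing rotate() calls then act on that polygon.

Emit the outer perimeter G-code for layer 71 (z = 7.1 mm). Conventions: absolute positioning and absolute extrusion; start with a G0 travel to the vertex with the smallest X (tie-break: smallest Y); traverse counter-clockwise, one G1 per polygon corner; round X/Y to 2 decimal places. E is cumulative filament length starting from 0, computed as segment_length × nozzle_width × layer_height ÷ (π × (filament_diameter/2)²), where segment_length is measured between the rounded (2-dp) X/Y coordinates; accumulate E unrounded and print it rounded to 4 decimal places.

At z = 7.1 mm: the 12.5×14.5 cube contributes its full rectangle; the cylinder at (9.5, 4.5) is absent (z outside [0, 7]); the cube at (-4, 1) (footprint 13×19.5) is included at this height; After the difference (first − rest): starting from the 12.5×14.5 cube, the 13×19.5 cube at (-4, 1) partially overlaps it — only the 121.50 mm² overlap (of its 253.50 mm²) is removed, clipping the outline — 1 connected region. The outline is a single polygon with 6 vertices. Extrusion per mm of travel: 0.8 × 0.1 / (π × 0.875²) = 0.033260. Accumulating E over each segment gives final E = 1.7960.

G0 X0.00 Y0.00 Z7.10
G1 X12.50 Y0.00 E0.4158
G1 X12.50 Y14.50 E0.8980
G1 X9.00 Y14.50 E1.0144
G1 X9.00 Y1.00 E1.4634
G1 X0.00 Y1.00 E1.7628
G1 X0.00 Y0.00 E1.7960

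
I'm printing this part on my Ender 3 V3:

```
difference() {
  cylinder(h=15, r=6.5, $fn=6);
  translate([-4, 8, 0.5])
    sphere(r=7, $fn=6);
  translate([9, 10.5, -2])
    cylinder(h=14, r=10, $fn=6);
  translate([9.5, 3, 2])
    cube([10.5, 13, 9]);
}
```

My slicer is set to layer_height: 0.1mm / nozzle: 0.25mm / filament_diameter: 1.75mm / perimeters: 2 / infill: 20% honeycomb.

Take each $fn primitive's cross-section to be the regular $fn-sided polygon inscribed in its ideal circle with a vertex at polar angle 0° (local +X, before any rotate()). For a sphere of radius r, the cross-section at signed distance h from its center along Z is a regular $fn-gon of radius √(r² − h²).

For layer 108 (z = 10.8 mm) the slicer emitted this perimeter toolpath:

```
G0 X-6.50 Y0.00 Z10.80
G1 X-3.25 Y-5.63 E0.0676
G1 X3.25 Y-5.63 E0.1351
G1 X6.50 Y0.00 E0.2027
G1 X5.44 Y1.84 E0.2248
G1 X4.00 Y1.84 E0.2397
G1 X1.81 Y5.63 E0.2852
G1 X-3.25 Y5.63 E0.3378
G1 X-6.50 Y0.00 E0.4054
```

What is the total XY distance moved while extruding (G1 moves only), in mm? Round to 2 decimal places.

39.00 mm

Sum the Euclidean lengths of each G1 segment: total = 39.00 mm.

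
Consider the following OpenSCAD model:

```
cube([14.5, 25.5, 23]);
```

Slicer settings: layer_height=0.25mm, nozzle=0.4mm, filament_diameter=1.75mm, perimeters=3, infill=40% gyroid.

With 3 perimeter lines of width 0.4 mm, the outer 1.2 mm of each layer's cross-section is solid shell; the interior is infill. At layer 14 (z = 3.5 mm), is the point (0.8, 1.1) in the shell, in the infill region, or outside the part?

At z = 3.5 mm: the 14.5×25.5 cube contributes its full rectangle. Overall, the cross-section is a single solid region. The nearest boundary edge runs (0.00, 25.50)→(0.00, 0.00); distance from the point to it = 0.80 mm. The point is inside the cross-section, 0.80 mm from the nearest boundary — within the 1.2 mm shell band (3 × 0.4).

shell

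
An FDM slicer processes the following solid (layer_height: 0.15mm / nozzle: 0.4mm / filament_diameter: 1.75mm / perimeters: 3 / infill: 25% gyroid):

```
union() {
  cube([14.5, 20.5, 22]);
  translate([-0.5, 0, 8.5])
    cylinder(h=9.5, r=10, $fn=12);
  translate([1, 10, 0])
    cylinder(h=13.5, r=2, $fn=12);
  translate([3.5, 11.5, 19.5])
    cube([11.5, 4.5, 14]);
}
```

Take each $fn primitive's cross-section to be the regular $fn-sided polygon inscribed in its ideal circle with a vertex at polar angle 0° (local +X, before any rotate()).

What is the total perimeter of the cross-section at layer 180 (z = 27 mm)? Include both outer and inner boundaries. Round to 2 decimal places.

At z = 27 mm: the cube does not reach this height (z outside [0, 22]); the cylinder at (-0.5, 0) is not intersected at this z (z outside [8.5, 18]); the cylinder at (1, 10) is not intersected at this z (z outside [0, 13.5]); the 11.5×4.5 cube at (3.5, 11.5) contributes its full rectangle (perimeter 32.00 mm); Merging all regions: only the 11.5×4.5 cube at (3.5, 11.5) is present, so the union is just that shape — boundary = 32.00 mm. Overall, the cross-section is a single solid region. Total boundary length (outer) = 32.00 mm.

32.00 mm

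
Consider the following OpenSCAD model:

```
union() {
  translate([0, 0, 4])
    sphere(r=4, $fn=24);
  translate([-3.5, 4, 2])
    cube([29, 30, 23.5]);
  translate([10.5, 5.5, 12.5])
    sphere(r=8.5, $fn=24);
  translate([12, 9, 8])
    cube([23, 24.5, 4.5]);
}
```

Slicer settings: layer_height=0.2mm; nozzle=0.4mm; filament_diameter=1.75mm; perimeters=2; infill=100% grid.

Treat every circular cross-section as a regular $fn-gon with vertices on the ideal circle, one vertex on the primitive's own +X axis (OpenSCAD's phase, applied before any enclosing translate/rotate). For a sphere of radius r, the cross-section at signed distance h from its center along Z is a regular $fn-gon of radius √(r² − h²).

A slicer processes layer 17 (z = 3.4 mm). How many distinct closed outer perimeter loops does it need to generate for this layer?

At z = 3.4 mm: the r=4 sphere slices to a regular 24-gon of circumradius 3.955 (√(r²−h²) with h=0.6 from center); the cube at (-3.5, 4) (footprint 29×30) is included at this height; the sphere at (10.5, 5.5) is not intersected at this z (|z−center|=9.100 > r=8.5); the cube at (12, 9) is not intersected at this z (z outside [8, 12.5]); Taking the union: the 2 present regions are separate (no shared area or edge), so areas and boundary lengths simply add and each stays a separate island — 2 connected regions. The result has 2 disconnected regions.

2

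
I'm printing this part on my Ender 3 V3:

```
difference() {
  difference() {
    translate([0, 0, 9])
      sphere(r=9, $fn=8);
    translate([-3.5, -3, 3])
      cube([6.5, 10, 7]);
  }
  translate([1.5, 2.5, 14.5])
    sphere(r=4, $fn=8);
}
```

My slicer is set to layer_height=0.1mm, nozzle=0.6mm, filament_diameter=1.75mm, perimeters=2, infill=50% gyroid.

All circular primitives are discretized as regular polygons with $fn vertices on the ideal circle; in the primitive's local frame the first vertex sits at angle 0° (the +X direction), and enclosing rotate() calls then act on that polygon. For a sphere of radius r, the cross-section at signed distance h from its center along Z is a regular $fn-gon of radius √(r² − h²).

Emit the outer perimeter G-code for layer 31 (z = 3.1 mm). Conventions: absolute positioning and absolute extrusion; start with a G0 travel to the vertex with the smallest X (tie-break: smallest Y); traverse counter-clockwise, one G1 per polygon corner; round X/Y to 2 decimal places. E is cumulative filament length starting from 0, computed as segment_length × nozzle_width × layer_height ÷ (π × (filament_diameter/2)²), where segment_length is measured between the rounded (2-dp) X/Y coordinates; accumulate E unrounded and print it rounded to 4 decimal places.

At z = 3.1 mm: the r=9 sphere slices to a regular 8-gon of circumradius 6.796 (√(r²−h²) with h=5.9 from center); the 6.5×10 cube at (-3.5, -3) contributes its full rectangle; After the difference (first − rest): starting from the r=9 sphere, the 6.5×10 cube at (-3.5, -3) partially overlaps it — only the 59.28 mm² overlap (of its 65.00 mm²) is removed, clipping the outline — 1 connected region; the sphere at (1.5, 2.5) is not intersected at this z (|z−center|=11.400 > r=4); Subtracting the remaining from the first: none of the subtracted shapes is present at this height, so that combined region is unchanged — 1 connected region. The outline is a single polygon with 11 vertices. Extrusion per mm of travel: 0.6 × 0.1 / (π × 0.875²) = 0.024945. Accumulating E over each segment gives final E = 1.4469.

G0 X-6.80 Y0.00 Z3.10
G1 X-4.81 Y-4.81 E0.1298
G1 X0.00 Y-6.80 E0.2597
G1 X4.81 Y-4.81 E0.3895
G1 X6.80 Y0.00 E0.5194
G1 X4.81 Y4.81 E0.6492
G1 X3.00 Y5.55 E0.6980
G1 X3.00 Y-3.00 E0.9113
G1 X-3.50 Y-3.00 E1.0734
G1 X-3.50 Y5.35 E1.2817
G1 X-4.81 Y4.81 E1.3171
G1 X-6.80 Y0.00 E1.4469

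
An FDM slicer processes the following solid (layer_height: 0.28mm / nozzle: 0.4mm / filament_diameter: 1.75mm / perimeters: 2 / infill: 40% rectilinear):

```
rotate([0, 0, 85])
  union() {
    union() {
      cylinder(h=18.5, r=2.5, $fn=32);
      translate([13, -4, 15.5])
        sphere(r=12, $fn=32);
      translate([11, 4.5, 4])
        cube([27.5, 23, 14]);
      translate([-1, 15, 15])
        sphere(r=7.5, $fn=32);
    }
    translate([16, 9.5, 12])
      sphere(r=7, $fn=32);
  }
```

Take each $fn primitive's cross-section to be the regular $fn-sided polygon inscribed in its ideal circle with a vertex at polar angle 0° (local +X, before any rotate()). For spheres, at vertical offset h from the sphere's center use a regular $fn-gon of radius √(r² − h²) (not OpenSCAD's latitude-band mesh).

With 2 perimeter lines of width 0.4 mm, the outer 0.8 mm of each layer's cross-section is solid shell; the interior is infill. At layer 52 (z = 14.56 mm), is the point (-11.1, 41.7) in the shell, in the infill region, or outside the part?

At z = 14.56 mm: the cylinder: section is a regular 32-gon, circumradius r=2.5; the r=12 sphere at (13, -4) slices to a regular 32-gon of circumradius 11.963 (√(r²−h²) with h=0.94 from center); the cube at (11, 4.5) is present — its section is the full 27.5×23 rectangle; the r=7.5 sphere at (-1, 15) contributes a regular 32-gon of circumradius √(7.5²−0.44²) = 7.487; Merging all regions: the regions partially overlap (shared area 28.39 mm²), so overlapping operands fuse into one piece — 2 connected regions; the r=7 sphere at (16, 9.5) slices to a regular 32-gon of circumradius 6.515 (√(r²−h²) with h=2.56 from center); Taking the union: the regions partially overlap (shared area 125.65 mm²), so overlapping operands fuse into one piece — 2 connected regions; (rotated 85° about Z; rotation is an isometry so areas/perimeters/island counts are preserved). Overall, the cross-section has 2 separate islands. Undo the 85° rotation: the query point maps to (40.574, 14.692) in the un-rotated model frame. The nearest boundary edge runs (38.50, 27.50)→(38.50, 4.50); distance from the point to it = 2.07 mm. The point is not inside any of the regions above, so it lies outside the cross-section (2.07 mm from the nearest boundary).

outside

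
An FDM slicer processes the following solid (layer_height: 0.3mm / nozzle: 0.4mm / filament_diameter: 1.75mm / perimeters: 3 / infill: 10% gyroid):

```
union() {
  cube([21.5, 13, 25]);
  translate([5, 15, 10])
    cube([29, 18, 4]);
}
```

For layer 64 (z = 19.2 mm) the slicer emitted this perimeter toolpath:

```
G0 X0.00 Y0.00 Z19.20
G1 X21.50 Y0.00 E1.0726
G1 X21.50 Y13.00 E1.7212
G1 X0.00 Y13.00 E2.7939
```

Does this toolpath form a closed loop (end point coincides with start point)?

no

Start point (G0): (0.00, 0.00). End point (last G1): the path does not return to the start — open.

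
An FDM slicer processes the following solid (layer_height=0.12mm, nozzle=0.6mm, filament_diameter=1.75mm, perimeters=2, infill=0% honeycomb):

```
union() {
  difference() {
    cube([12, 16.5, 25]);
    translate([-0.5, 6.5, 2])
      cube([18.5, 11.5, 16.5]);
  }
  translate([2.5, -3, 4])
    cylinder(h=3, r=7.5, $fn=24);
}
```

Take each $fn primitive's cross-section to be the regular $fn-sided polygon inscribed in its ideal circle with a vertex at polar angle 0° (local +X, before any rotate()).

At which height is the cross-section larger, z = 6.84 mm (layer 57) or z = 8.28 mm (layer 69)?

Layer 57 (z = 6.84): the cube is present — its section is the full 12×16.5 rectangle (area 198.00 mm²); the cube at (-0.5, 6.5) is present — its section is the full 18.5×11.5 rectangle (area 212.75 mm²); After the difference (first − rest): starting from the 12×16.5 cube (198.00 mm²), the 18.5×11.5 cube at (-0.5, 6.5) partially overlaps it — only the 120.00 mm² overlap (of its 212.75 mm²) is removed, clipping the outline — area = 78.00 mm²; the cylinder at (2.5, -3): section is a regular 24-gon, circumradius r=7.5 (area = (24/2)·7.500²·sin(360°/24) = 174.70 mm²); Merging all regions: the regions partially overlap — summed areas 252.70 mm² minus the doubly-counted overlap 32.72 mm² gives 219.98 mm² — area = 219.98 mm². So its area = 219.98 mm². Layer 69 (z = 8.28): the cube (footprint 12×16.5) is included at this height (area 198.00 mm²); the cube at (-0.5, 6.5) (footprint 18.5×11.5) is included at this height (area 212.75 mm²); After the difference (first − rest): starting from the 12×16.5 cube (198.00 mm²), the 18.5×11.5 cube at (-0.5, 6.5) partially overlaps it — only the 120.00 mm² overlap (of its 212.75 mm²) is removed, clipping the outline — area = 78.00 mm²; the cylinder at (2.5, -3) does not reach this height (z outside [4, 7]); Combining (union): only that combined region is present, so the union is just that shape — area = 78.00 mm². So its area = 78.00 mm². Layer 57 is larger (219.98 vs 78.00 mm²).

layer 57 (z = 6.84 mm)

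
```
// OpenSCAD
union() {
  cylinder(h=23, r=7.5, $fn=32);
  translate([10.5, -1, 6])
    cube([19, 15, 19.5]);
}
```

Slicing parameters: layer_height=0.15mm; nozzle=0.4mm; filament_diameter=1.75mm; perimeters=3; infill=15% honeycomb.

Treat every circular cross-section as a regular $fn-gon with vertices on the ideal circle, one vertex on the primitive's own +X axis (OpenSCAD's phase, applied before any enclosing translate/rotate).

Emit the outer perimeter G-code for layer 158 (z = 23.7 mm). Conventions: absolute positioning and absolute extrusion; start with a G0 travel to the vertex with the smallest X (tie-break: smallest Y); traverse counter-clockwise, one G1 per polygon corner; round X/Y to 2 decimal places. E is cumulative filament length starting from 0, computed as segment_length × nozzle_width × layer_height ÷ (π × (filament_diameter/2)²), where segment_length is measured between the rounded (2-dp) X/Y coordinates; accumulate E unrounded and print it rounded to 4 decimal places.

G0 X10.50 Y-1.00 Z23.70
G1 X29.50 Y-1.00 E0.4740
G1 X29.50 Y14.00 E0.8481
G1 X10.50 Y14.00 E1.3221
G1 X10.50 Y-1.00 E1.6963

At z = 23.7 mm: the cylinder is not intersected at this z (z outside [0, 23]); the 19×15 cube at (10.5, -1) contributes its full rectangle; Combining (union): only the 19×15 cube at (10.5, -1) is present, so the union is just that shape — 1 connected region. The outline is a single polygon with 4 vertices. Extrusion per mm of travel: 0.4 × 0.15 / (π × 0.875²) = 0.024945. Accumulating E over each segment gives final E = 1.6963.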